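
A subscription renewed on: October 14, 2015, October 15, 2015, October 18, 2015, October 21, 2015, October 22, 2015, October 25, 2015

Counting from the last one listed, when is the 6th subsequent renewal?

November 8, 2015

Gaps: 1, 3, 3, 1, 3 days — not constant, but cyclic with period 3.
The events fall on every Wednesday, Thursday and Sunday.
Next Wednesday: October 28, 2015.
The following Thursday is October 29, 2015.
The following Sunday is November 1, 2015.
The following Wednesday is November 4, 2015.
The following Thursday is November 5, 2015.
The following Sunday is November 8, 2015.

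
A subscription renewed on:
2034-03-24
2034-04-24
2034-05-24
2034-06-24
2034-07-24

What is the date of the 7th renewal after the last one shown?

Each date is the 24th; the gaps (31, 30, 31, 30) track the month lengths.
The rule is the 24th of each month.
August 2034: 2034-08-24.
Next: September 2034 → 2034-09-24.
Next: October 2034 → 2034-10-24.
Next: November 2034 → 2034-11-24.
December 2034: 2034-12-24.
Next: January 2035 → 2035-01-24.
Next: February 2035 → 2035-02-24.

2035-02-24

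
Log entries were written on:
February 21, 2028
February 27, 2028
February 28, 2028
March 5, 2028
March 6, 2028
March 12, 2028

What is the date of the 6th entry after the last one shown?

Gaps: 6, 1, 6, 1, 6 days — not constant, but cyclic with period 2.
The events fall on every Monday and Sunday.
Next Monday: March 13, 2028.
Next Sunday: March 19, 2028.
Next Monday: March 20, 2028.
The following Sunday is March 26, 2028.
Next Monday: March 27, 2028.
The following Sunday is April 2, 2028.

April 2, 2028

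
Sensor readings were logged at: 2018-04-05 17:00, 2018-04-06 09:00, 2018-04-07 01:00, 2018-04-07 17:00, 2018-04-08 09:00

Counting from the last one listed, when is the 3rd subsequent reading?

2018-04-10 09:00

Spacing: 16, 16, 16, 16 h — constant 16 h.
2018-04-08 09:00 + 16 h = 2018-04-09 01:00.
2018-04-09 01:00 + 16 h = 2018-04-09 17:00.
2018-04-09 17:00 + 16 h = 2018-04-10 09:00.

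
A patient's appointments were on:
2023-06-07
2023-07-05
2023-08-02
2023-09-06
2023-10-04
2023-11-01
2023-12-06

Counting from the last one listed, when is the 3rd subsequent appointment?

These are Wednesdays at 28- or 35-day spacing (28, 28, 35, 28, 28, 35).
The pattern: 1st Wednesday of the month.
1st Wednesday of January 2024: 2024-01-03.
February 2024 — 1st Wednesday is 2024-02-07.
March 2024 — 1st Wednesday is 2024-03-06.

2024-03-06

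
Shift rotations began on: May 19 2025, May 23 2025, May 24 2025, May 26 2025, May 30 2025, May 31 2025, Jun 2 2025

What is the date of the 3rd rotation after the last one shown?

Jun 9 2025

Gaps: 4, 1, 2, 4, 1, 2 days — not constant, but cyclic with period 3.
The events fall on every Monday, Friday and Saturday.
Next Friday: Jun 6 2025.
The following Saturday is Jun 7 2025.
Next Monday: Jun 9 2025.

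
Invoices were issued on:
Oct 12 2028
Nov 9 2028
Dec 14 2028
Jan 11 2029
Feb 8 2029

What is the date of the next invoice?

All dates are Thursdays, 28, 35, 28, 28 days apart.
Specifically, the 2nd Thursday of each month.
March 2029 — 2nd Thursday is Mar 8 2029.

Mar 8 2029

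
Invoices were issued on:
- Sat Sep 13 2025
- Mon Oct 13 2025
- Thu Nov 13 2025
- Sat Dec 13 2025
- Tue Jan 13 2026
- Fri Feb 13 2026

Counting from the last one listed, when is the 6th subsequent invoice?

Each date is the 13th; the gaps (30, 31, 30, 31, 31) track the month lengths.
The rule is the 13th of each month.
March 2026: Fri Mar 13 2026.
Next: April 2026 → Mon Apr 13 2026.
May 2026: Wed May 13 2026.
June 2026: Sat Jun 13 2026.
Next: July 2026 → Mon Jul 13 2026.
Next: August 2026 → Thu Aug 13 2026.

Thu Aug 13 2026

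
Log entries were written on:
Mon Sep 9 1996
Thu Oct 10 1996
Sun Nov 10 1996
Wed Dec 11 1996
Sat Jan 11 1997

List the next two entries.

Tue Feb 11 1997, Fri Mar 14 1997

Every event comes 31 days after the last (31, 31, 31, 31).
Sat Jan 11 1997 + 31 days = Tue Feb 11 1997.
Tue Feb 11 1997 + 31 days = Fri Mar 14 1997.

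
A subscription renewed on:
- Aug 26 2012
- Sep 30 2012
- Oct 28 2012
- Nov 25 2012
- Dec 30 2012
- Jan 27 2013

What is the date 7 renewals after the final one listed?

Aug 25 2013

All Sundays; the gaps (35, 28, 28, 35, 28) vary with month length.
This is the last Sunday of each month.
February 2013 ends with Sunday Feb 24 2013.
March 2013 ends with Sunday Mar 31 2013.
April 2013 ends with Sunday Apr 28 2013.
Last Sunday of May 2013: May 26 2013.
Last Sunday of June 2013: Jun 30 2013.
Last Sunday of July 2013: Jul 28 2013.
August 2013 ends with Sunday Aug 25 2013.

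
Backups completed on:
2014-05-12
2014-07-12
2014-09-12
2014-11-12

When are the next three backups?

2015-01-12, 2015-03-12, 2015-05-12

Each date is the 12th; the gaps (61, 62, 61) track the month lengths.
The rule is the 12th of every 2 months.
Next: January 2015 → 2015-01-12.
Next: March 2015 → 2015-03-12.
May 2015: 2015-05-12.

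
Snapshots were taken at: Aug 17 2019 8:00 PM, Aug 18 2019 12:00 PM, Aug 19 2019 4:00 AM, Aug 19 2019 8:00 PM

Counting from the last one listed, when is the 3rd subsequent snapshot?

Aug 21 2019 8:00 PM

The interval is a steady 16 hours (16, 16, 16).
Aug 19 2019 8:00 PM + 16 h = Aug 20 2019 12:00 PM.
Aug 20 2019 12:00 PM + 16 h = Aug 21 2019 4:00 AM.
Aug 21 2019 4:00 AM + 16 h = Aug 21 2019 8:00 PM.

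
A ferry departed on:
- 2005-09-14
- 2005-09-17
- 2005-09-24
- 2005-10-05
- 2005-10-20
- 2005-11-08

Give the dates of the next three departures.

2005-12-01, 2005-12-28, 2006-01-28

Intervals are 3, 7, 11, 15, 19 days — an arithmetic progression with common difference 4.
Next gap: 23 days. 2005-11-08 + 23 days = 2005-12-01.
Next gap: 27 days. 2005-12-01 + 27 days = 2005-12-28.
Next gap: 31 days. 2005-12-28 + 31 days = 2006-01-28.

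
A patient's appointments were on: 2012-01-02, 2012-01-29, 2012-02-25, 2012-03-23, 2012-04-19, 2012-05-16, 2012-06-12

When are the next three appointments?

2012-07-09, 2012-08-05, 2012-09-01

Every event comes 27 days after the last (27, 27, 27, 27, 27, 27).
2012-06-12 + 27 days = 2012-07-09.
2012-07-09 + 27 days = 2012-08-05.
2012-08-05 + 27 days = 2012-09-01.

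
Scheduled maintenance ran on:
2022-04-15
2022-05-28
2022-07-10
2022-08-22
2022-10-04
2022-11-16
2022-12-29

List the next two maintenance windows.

2023-02-10, 2023-03-25

The spacing is 43, 43, 43, 43, 43, 43 days — always 43 days.
2022-12-29 + 43 days = 2023-02-10.
2023-02-10 + 43 days = 2023-03-25.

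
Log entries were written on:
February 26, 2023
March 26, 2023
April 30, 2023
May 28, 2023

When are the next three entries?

All Sundays; the gaps (28, 35, 28) vary with month length.
This is the last Sunday of each month.
Last Sunday of June 2023: June 25, 2023.
Last Sunday of July 2023: July 30, 2023.
Last Sunday of August 2023: August 27, 2023.

June 25, 2023; July 30, 2023; August 27, 2023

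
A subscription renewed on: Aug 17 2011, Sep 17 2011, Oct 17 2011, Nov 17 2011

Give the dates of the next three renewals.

Dec 17 2011, Jan 17 2012, Feb 17 2012

Gaps: 31, 30, 31 days — not constant. Every event is on the 17th of the month.
Pattern: the 17th of each month.
Next: December 2011 → Dec 17 2011.
January 2012: Jan 17 2012.
February 2012: Feb 17 2012.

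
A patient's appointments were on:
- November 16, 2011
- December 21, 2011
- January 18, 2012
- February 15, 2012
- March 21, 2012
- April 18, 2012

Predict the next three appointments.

May 16, 2012; June 20, 2012; July 18, 2012

These are Wednesdays at 28- or 35-day spacing (35, 28, 28, 35, 28).
The pattern: 3rd Wednesday of the month.
May 2012 — 3rd Wednesday is May 16, 2012.
June 2012 — 3rd Wednesday is June 20, 2012.
3rd Wednesday of July 2012: July 18, 2012.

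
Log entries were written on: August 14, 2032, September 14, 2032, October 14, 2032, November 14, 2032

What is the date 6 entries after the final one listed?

Each date is the 14th; the gaps (31, 30, 31) track the month lengths.
The rule is the 14th of each month.
December 2032: December 14, 2032.
Next: January 2033 → January 14, 2033.
February 2033: February 14, 2033.
Next: March 2033 → March 14, 2033.
April 2033: April 14, 2033.
May 2033: May 14, 2033.

May 14, 2033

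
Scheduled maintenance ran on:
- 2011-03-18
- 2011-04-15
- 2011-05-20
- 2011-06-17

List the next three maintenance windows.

All dates are Fridays, 28, 35, 28 days apart.
Specifically, the 3rd Friday of each month.
July 2011 — 3rd Friday is 2011-07-15.
August 2011 — 3rd Friday is 2011-08-19.
September 2011 — 3rd Friday is 2011-09-16.

2011-07-15, 2011-08-19, 2011-09-16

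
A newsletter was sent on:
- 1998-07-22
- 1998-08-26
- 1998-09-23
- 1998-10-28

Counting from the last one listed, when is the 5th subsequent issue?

These are Wednesdays at 28- or 35-day spacing (35, 28, 35).
The pattern: 4th Wednesday of the month.
4th Wednesday of November 1998: 1998-11-25.
4th Wednesday of December 1998: 1998-12-23.
4th Wednesday of January 1999: 1999-01-27.
4th Wednesday of February 1999: 1999-02-24.
March 1999 — 4th Wednesday is 1999-03-24.

1999-03-24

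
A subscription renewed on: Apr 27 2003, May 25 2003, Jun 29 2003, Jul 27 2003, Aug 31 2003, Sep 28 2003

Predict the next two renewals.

Every date is a Sunday; gaps 28, 35, 28, 35, 28 days.
Each is the last Sunday of its month (at least one falls on the 29th or later, ruling out '4th Sunday').
Last Sunday of October 2003: Oct 26 2003.
Last Sunday of November 2003: Nov 30 2003.

Oct 26 2003, Nov 30 2003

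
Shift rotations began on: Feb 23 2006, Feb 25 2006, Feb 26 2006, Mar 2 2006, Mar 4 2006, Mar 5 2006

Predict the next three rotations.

Gaps: 2, 1, 4, 2, 1 days — not constant, but cyclic with period 3.
The events fall on every Thursday, Saturday and Sunday.
Next Thursday: Mar 9 2006.
Next Saturday: Mar 11 2006.
The following Sunday is Mar 12 2006.

Mar 9 2006, Mar 11 2006, Mar 12 2006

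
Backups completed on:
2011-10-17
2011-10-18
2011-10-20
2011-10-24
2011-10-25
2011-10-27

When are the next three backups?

2011-10-31, 2011-11-01, 2011-11-03

The gap pattern 1, 2, 4, 1, 2 repeats every 3 events.
These are the Mondays, Tuesdays and Thursdays of each week.
The following Monday is 2011-10-31.
The following Tuesday is 2011-11-01.
Next Thursday: 2011-11-03.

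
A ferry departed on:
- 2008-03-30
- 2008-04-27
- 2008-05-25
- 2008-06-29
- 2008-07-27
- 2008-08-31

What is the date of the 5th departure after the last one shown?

These are Sundays with 28, 28, 35, 28, 35-day gaps.
Each is the final Sunday of its month — 2008-03-30 is past the 28th, so '4th Sunday' doesn't fit.
September 2008 ends with Sunday 2008-09-28.
Last Sunday of October 2008: 2008-10-26.
Last Sunday of November 2008: 2008-11-30.
Last Sunday of December 2008: 2008-12-28.
Last Sunday of January 2009: 2009-01-25.

2009-01-25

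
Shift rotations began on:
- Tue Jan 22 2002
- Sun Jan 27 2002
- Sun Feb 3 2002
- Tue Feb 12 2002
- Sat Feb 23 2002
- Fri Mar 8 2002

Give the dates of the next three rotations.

Sat Mar 23 2002, Tue Apr 9 2002, Sun Apr 28 2002

Intervals are 5, 7, 9, 11, 13 days — an arithmetic progression with common difference 2.
Next gap: 15 days. Fri Mar 8 2002 + 15 days = Sat Mar 23 2002.
Next gap: 17 days. Sat Mar 23 2002 + 17 days = Tue Apr 9 2002.
Next gap: 19 days. Tue Apr 9 2002 + 19 days = Sun Apr 28 2002.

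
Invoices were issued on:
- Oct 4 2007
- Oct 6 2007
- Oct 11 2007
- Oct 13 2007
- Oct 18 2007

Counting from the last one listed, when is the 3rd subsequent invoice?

The gap pattern 2, 5, 2, 5 repeats every 2 events.
These are the Thursdays and Saturdays of each week.
Next Saturday: Oct 20 2007.
The following Thursday is Oct 25 2007.
The following Saturday is Oct 27 2007.

Oct 27 2007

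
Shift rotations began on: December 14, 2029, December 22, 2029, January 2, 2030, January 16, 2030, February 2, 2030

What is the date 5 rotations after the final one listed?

June 12, 2030

Intervals are 8, 11, 14, 17 days — an arithmetic progression with common difference 3.
Next gap: 20 days. February 2, 2030 + 20 days = February 22, 2030.
Next gap: 23 days. February 22, 2030 + 23 days = March 17, 2030.
Next gap: 26 days. March 17, 2030 + 26 days = April 12, 2030.
Next gap: 29 days. April 12, 2030 + 29 days = May 11, 2030.
Next gap: 32 days. May 11, 2030 + 32 days = June 12, 2030.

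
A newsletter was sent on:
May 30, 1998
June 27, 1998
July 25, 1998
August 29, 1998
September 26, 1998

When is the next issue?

All Saturdays; the gaps (28, 28, 35, 28) vary with month length.
This is the last Saturday of each month.
October 1998 ends with Saturday October 31, 1998.

October 31, 1998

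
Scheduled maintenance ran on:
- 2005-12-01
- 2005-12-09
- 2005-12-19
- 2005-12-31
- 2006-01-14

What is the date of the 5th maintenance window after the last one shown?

Intervals are 8, 10, 12, 14 days — an arithmetic progression with common difference 2.
Next gap: 16 days. 2006-01-14 + 16 days = 2006-01-30.
Next gap: 18 days. 2006-01-30 + 18 days = 2006-02-17.
Next gap: 20 days. 2006-02-17 + 20 days = 2006-03-09.
Next gap: 22 days. 2006-03-09 + 22 days = 2006-03-31.
Next gap: 24 days. 2006-03-31 + 24 days = 2006-04-24.

2006-04-24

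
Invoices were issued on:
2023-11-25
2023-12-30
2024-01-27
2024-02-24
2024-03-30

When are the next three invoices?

2024-04-27, 2024-05-25, 2024-06-29

These are Saturdays with 35, 28, 28, 35-day gaps.
Each is the final Saturday of its month — 2023-12-30 is past the 28th, so '4th Saturday' doesn't fit.
Last Saturday of April 2024: 2024-04-27.
May 2024 ends with Saturday 2024-05-25.
Last Saturday of June 2024: 2024-06-29.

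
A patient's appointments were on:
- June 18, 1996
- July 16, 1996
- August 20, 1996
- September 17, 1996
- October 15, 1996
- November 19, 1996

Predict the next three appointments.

All dates are Tuesdays, 28, 35, 28, 28, 35 days apart.
Specifically, the 3rd Tuesday of each month.
December 1996 — 3rd Tuesday is December 17, 1996.
3rd Tuesday of January 1997: January 21, 1997.
3rd Tuesday of February 1997: February 18, 1997.

December 17, 1996; January 21, 1997; February 18, 1997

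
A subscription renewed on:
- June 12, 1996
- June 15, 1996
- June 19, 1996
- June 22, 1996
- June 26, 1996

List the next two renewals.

June 29, 1996; July 3, 1996

Gaps: 3, 4, 3, 4 days — not constant, but cyclic with period 2.
The events fall on every Wednesday and Saturday.
The following Saturday is June 29, 1996.
The following Wednesday is July 3, 1996.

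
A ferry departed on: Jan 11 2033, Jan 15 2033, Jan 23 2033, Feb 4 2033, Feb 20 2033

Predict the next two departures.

Gaps: 4, 8, 12, 16 days — each gap is 4 larger than the previous one.
Next gap: 20 days. Feb 20 2033 + 20 days = Mar 12 2033.
Next gap: 24 days. Mar 12 2033 + 24 days = Apr 5 2033.

Mar 12 2033, Apr 5 2033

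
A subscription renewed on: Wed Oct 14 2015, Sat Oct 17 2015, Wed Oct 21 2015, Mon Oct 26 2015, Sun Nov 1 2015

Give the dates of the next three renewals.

Intervals are 3, 4, 5, 6 days — an arithmetic progression with common difference 1.
Next gap: 7 days. Sun Nov 1 2015 + 7 days = Sun Nov 8 2015.
Next gap: 8 days. Sun Nov 8 2015 + 8 days = Mon Nov 16 2015.
Next gap: 9 days. Mon Nov 16 2015 + 9 days = Wed Nov 25 2015.

Sun Nov 8 2015, Mon Nov 16 2015, Wed Nov 25 2015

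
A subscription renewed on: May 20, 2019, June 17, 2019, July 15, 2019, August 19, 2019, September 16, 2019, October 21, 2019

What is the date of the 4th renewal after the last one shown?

These are Mondays at 28- or 35-day spacing (28, 28, 35, 28, 35).
The pattern: 3rd Monday of the month.
November 2019 — 3rd Monday is November 18, 2019.
December 2019 — 3rd Monday is December 16, 2019.
3rd Monday of January 2020: January 20, 2020.
February 2020 — 3rd Monday is February 17, 2020.

February 17, 2020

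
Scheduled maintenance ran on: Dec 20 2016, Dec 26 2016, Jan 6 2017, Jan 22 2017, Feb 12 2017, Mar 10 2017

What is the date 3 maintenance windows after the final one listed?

Gaps: 6, 11, 16, 21, 26 days — each gap is 5 larger than the previous one.
Next gap: 31 days. Mar 10 2017 + 31 days = Apr 10 2017.
Next gap: 36 days. Apr 10 2017 + 36 days = May 16 2017.
Next gap: 41 days. May 16 2017 + 41 days = Jun 26 2017.

Jun 26 2017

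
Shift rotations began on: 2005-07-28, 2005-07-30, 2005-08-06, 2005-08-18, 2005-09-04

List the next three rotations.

Intervals are 2, 7, 12, 17 days — an arithmetic progression with common difference 5.
Next gap: 22 days. 2005-09-04 + 22 days = 2005-09-26.
Next gap: 27 days. 2005-09-26 + 27 days = 2005-10-23.
Next gap: 32 days. 2005-10-23 + 32 days = 2005-11-24.

2005-09-26, 2005-10-23, 2005-11-24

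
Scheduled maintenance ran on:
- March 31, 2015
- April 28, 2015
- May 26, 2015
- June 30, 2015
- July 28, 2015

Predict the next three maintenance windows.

August 25, 2015; September 29, 2015; October 27, 2015

These are Tuesdays with 28, 28, 35, 28-day gaps.
Each is the final Tuesday of its month — March 31, 2015 is past the 28th, so '4th Tuesday' doesn't fit.
Last Tuesday of August 2015: August 25, 2015.
Last Tuesday of September 2015: September 29, 2015.
October 2015 ends with Tuesday October 27, 2015.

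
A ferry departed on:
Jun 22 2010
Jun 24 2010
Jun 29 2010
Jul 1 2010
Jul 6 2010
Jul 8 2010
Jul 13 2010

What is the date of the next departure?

The gap pattern 2, 5, 2, 5, 2, 5 repeats every 2 events.
These are the Tuesdays and Thursdays of each week.
Next Thursday: Jul 15 2010.

Jul 15 2010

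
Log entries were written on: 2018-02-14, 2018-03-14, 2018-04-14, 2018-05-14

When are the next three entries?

The day-of-month is always 14 (28, 31, 30 days between events).
So this recurs on the 14th of each month.
Next: June 2018 → 2018-06-14.
Next: July 2018 → 2018-07-14.
Next: August 2018 → 2018-08-14.

2018-06-14, 2018-07-14, 2018-08-14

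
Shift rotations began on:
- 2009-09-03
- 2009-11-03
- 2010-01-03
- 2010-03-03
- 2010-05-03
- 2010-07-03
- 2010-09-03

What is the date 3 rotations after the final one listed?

Each date is the 3rd; the gaps (61, 61, 59, 61, 61, 62) track the month lengths.
The rule is the 3rd of every 2 months.
Next: November 2010 → 2010-11-03.
January 2011: 2011-01-03.
March 2011: 2011-03-03.

2011-03-03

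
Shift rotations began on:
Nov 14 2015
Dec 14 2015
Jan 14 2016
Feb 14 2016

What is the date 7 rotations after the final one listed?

Sep 14 2016

The day-of-month is always 14 (30, 31, 31 days between events).
So this recurs on the 14th of each month.
March 2016: Mar 14 2016.
Next: April 2016 → Apr 14 2016.
Next: May 2016 → May 14 2016.
Next: June 2016 → Jun 14 2016.
Next: July 2016 → Jul 14 2016.
August 2016: Aug 14 2016.
Next: September 2016 → Sep 14 2016.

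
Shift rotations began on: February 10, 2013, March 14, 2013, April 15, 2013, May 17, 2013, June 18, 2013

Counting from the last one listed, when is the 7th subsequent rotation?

The spacing is 32, 32, 32, 32 days — always 32 days.
June 18, 2013 + 32 days = July 20, 2013.
July 20, 2013 + 32 days = August 21, 2013.
August 21, 2013 + 32 days = September 22, 2013.
September 22, 2013 + 32 days = October 24, 2013.
October 24, 2013 + 32 days = November 25, 2013.
November 25, 2013 + 32 days = December 27, 2013.
December 27, 2013 + 32 days = January 28, 2014.

January 28, 2014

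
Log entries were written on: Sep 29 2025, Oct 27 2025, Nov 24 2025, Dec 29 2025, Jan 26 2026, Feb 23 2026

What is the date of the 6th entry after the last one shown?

Every date is a Monday; gaps 28, 28, 35, 28, 28 days.
Each is the last Monday of its month (at least one falls on the 29th or later, ruling out '4th Monday').
Last Monday of March 2026: Mar 30 2026.
Last Monday of April 2026: Apr 27 2026.
Last Monday of May 2026: May 25 2026.
June 2026 ends with Monday Jun 29 2026.
Last Monday of July 2026: Jul 27 2026.
Last Monday of August 2026: Aug 31 2026.

Aug 31 2026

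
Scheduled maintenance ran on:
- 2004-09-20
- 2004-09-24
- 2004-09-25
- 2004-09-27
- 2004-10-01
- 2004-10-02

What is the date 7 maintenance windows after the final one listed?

2004-10-18

Every event lands on a Monday or Friday or Saturday (gaps cycle 4, 1, 2, 4, 1).
So the schedule is: every Monday, Friday and Saturday.
The following Monday is 2004-10-04.
Next Friday: 2004-10-08.
The following Saturday is 2004-10-09.
The following Monday is 2004-10-11.
Next Friday: 2004-10-15.
The following Saturday is 2004-10-16.
Next Monday: 2004-10-18.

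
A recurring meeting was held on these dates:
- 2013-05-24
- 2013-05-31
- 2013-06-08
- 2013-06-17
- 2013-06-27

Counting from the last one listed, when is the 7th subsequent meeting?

2013-10-03

Gaps: 7, 8, 9, 10 days — each gap is 1 larger than the previous one.
Next gap: 11 days. 2013-06-27 + 11 days = 2013-07-08.
Next gap: 12 days. 2013-07-08 + 12 days = 2013-07-20.
Next gap: 13 days. 2013-07-20 + 13 days = 2013-08-02.
Next gap: 14 days. 2013-08-02 + 14 days = 2013-08-16.
Next gap: 15 days. 2013-08-16 + 15 days = 2013-08-31.
Next gap: 16 days. 2013-08-31 + 16 days = 2013-09-16.
Next gap: 17 days. 2013-09-16 + 17 days = 2013-10-03.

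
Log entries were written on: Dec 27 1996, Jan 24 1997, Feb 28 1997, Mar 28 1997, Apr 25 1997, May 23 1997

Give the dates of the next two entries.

Gaps: 28, 35, 28, 28, 28 days — a mix of 28 and 35. Every date is a Friday.
Each is the 4th Friday of its month.
June 1997 — 4th Friday is Jun 27 1997.
July 1997 — 4th Friday is Jul 25 1997.

Jun 27 1997, Jul 25 1997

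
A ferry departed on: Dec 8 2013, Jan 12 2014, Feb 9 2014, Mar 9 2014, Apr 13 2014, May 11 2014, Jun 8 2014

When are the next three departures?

Jul 13 2014, Aug 10 2014, Sep 14 2014

Gaps: 35, 28, 28, 35, 28, 28 days — a mix of 28 and 35. Every date is a Sunday.
Each is the 2nd Sunday of its month.
2nd Sunday of July 2014: Jul 13 2014.
August 2014 — 2nd Sunday is Aug 10 2014.
September 2014 — 2nd Sunday is Sep 14 2014.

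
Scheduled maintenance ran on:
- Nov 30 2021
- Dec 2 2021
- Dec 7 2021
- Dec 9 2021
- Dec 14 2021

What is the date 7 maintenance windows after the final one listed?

Gaps: 2, 5, 2, 5 days — not constant, but cyclic with period 2.
The events fall on every Tuesday and Thursday.
Next Thursday: Dec 16 2021.
Next Tuesday: Dec 21 2021.
Next Thursday: Dec 23 2021.
Next Tuesday: Dec 28 2021.
The following Thursday is Dec 30 2021.
Next Tuesday: Jan 4 2022.
Next Thursday: Jan 6 2022.

Jan 6 2022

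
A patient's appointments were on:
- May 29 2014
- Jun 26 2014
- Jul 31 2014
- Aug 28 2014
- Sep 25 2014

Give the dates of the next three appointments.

Every date is a Thursday; gaps 28, 35, 28, 28 days.
Each is the last Thursday of its month (at least one falls on the 29th or later, ruling out '4th Thursday').
October 2014 ends with Thursday Oct 30 2014.
Last Thursday of November 2014: Nov 27 2014.
Last Thursday of December 2014: Dec 25 2014.

Oct 30 2014, Nov 27 2014, Dec 25 2014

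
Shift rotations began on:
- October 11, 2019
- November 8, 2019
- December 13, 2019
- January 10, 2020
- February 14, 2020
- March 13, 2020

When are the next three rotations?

April 10, 2020; May 8, 2020; June 12, 2020

All dates are Fridays, 28, 35, 28, 35, 28 days apart.
Specifically, the 2nd Friday of each month.
April 2020 — 2nd Friday is April 10, 2020.
May 2020 — 2nd Friday is May 8, 2020.
2nd Friday of June 2020: June 12, 2020.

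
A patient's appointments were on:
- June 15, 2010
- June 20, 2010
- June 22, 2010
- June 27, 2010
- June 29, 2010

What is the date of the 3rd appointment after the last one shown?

July 11, 2010

The gap pattern 5, 2, 5, 2 repeats every 2 events.
These are the Tuesdays and Sundays of each week.
The following Sunday is July 4, 2010.
Next Tuesday: July 6, 2010.
Next Sunday: July 11, 2010.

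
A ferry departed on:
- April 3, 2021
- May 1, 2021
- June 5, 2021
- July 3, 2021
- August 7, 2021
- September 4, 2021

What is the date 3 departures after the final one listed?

December 4, 2021

These are Saturdays at 28- or 35-day spacing (28, 35, 28, 35, 28).
The pattern: 1st Saturday of the month.
1st Saturday of October 2021: October 2, 2021.
November 2021 — 1st Saturday is November 6, 2021.
December 2021 — 1st Saturday is December 4, 2021.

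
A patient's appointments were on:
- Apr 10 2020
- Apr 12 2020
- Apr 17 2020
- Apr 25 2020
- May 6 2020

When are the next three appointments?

May 20 2020, Jun 6 2020, Jun 26 2020

Gaps: 2, 5, 8, 11 days — each gap is 3 larger than the previous one.
Next gap: 14 days. May 6 2020 + 14 days = May 20 2020.
Next gap: 17 days. May 20 2020 + 17 days = Jun 6 2020.
Next gap: 20 days. Jun 6 2020 + 20 days = Jun 26 2020.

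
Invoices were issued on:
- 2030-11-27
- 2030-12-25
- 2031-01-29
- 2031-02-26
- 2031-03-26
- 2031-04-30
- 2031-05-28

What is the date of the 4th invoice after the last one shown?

2031-09-24

All Wednesdays; the gaps (28, 35, 28, 28, 35, 28) vary with month length.
This is the last Wednesday of each month.
Last Wednesday of June 2031: 2031-06-25.
July 2031 ends with Wednesday 2031-07-30.
Last Wednesday of August 2031: 2031-08-27.
September 2031 ends with Wednesday 2031-09-24.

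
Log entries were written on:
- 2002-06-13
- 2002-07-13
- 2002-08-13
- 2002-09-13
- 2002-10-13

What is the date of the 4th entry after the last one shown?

2003-02-13

Each date is the 13th; the gaps (30, 31, 31, 30) track the month lengths.
The rule is the 13th of each month.
November 2002: 2002-11-13.
December 2002: 2002-12-13.
Next: January 2003 → 2003-01-13.
Next: February 2003 → 2003-02-13.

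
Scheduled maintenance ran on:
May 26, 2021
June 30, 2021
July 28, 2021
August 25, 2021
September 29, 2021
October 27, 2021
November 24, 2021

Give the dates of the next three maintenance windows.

December 29, 2021; January 26, 2022; February 23, 2022

Every date is a Wednesday; gaps 35, 28, 28, 35, 28, 28 days.
Each is the last Wednesday of its month (at least one falls on the 29th or later, ruling out '4th Wednesday').
December 2021 ends with Wednesday December 29, 2021.
Last Wednesday of January 2022: January 26, 2022.
Last Wednesday of February 2022: February 23, 2022.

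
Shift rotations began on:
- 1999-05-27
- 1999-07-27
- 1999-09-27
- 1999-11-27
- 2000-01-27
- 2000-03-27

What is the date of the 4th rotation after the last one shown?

The day-of-month is always 27 (61, 62, 61, 61, 60 days between events).
So this recurs on the 27th of every 2 months.
May 2000: 2000-05-27.
Next: July 2000 → 2000-07-27.
Next: September 2000 → 2000-09-27.
November 2000: 2000-11-27.

2000-11-27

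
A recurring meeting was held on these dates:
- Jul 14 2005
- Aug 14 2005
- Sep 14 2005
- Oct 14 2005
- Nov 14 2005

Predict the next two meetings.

Dec 14 2005, Jan 14 2006

Gaps: 31, 31, 30, 31 days — not constant. Every event is on the 14th of the month.
Pattern: the 14th of each month.
December 2005: Dec 14 2005.
January 2006: Jan 14 2006.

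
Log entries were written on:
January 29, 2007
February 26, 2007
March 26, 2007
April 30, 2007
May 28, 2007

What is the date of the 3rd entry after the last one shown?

August 27, 2007

All Mondays; the gaps (28, 28, 35, 28) vary with month length.
This is the last Monday of each month.
June 2007 ends with Monday June 25, 2007.
July 2007 ends with Monday July 30, 2007.
August 2007 ends with Monday August 27, 2007.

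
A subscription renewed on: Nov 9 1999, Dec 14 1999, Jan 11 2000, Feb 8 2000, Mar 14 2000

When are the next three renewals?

Gaps: 35, 28, 28, 35 days — a mix of 28 and 35. Every date is a Tuesday.
Each is the 2nd Tuesday of its month.
April 2000 — 2nd Tuesday is Apr 11 2000.
May 2000 — 2nd Tuesday is May 9 2000.
June 2000 — 2nd Tuesday is Jun 13 2000.

Apr 11 2000, May 9 2000, Jun 13 2000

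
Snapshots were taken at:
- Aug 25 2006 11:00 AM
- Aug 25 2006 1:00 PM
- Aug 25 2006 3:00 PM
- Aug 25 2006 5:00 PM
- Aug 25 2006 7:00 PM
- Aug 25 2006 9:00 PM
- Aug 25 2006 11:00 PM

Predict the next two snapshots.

Aug 26 2006 1:00 AM, Aug 26 2006 3:00 AM

The interval is a steady 2 hours (2, 2, 2, 2, 2, 2).
Aug 25 2006 11:00 PM + 2 h = Aug 26 2006 1:00 AM.
Aug 26 2006 1:00 AM + 2 h = Aug 26 2006 3:00 AM.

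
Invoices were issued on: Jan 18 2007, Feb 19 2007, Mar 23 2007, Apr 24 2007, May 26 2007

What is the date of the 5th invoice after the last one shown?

Nov 2 2007

The spacing is 32, 32, 32, 32 days — always 32 days.
May 26 2007 + 32 days = Jun 27 2007.
Jun 27 2007 + 32 days = Jul 29 2007.
Jul 29 2007 + 32 days = Aug 30 2007.
Aug 30 2007 + 32 days = Oct 1 2007.
Oct 1 2007 + 32 days = Nov 2 2007.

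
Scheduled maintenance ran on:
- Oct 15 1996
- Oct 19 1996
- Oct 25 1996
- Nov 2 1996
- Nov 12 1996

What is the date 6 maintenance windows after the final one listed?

Feb 22 1997

Intervals are 4, 6, 8, 10 days — an arithmetic progression with common difference 2.
Next gap: 12 days. Nov 12 1996 + 12 days = Nov 24 1996.
Next gap: 14 days. Nov 24 1996 + 14 days = Dec 8 1996.
Next gap: 16 days. Dec 8 1996 + 16 days = Dec 24 1996.
Next gap: 18 days. Dec 24 1996 + 18 days = Jan 11 1997.
Next gap: 20 days. Jan 11 1997 + 20 days = Jan 31 1997.
Next gap: 22 days. Jan 31 1997 + 22 days = Feb 22 1997.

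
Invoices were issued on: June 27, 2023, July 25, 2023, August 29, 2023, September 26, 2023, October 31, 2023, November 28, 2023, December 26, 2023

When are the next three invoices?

All Tuesdays; the gaps (28, 35, 28, 35, 28, 28) vary with month length.
This is the last Tuesday of each month.
January 2024 ends with Tuesday January 30, 2024.
Last Tuesday of February 2024: February 27, 2024.
Last Tuesday of March 2024: March 26, 2024.

January 30, 2024; February 27, 2024; March 26, 2024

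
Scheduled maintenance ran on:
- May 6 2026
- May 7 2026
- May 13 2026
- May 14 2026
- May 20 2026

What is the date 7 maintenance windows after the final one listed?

Jun 11 2026

Every event lands on a Wednesday or Thursday (gaps cycle 1, 6, 1, 6).
So the schedule is: every Wednesday and Thursday.
Next Thursday: May 21 2026.
The following Wednesday is May 27 2026.
The following Thursday is May 28 2026.
The following Wednesday is Jun 3 2026.
Next Thursday: Jun 4 2026.
Next Wednesday: Jun 10 2026.
Next Thursday: Jun 11 2026.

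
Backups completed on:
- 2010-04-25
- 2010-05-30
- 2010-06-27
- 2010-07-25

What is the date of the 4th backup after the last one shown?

These are Sundays with 35, 28, 28-day gaps.
Each is the final Sunday of its month — 2010-05-30 is past the 28th, so '4th Sunday' doesn't fit.
August 2010 ends with Sunday 2010-08-29.
Last Sunday of September 2010: 2010-09-26.
October 2010 ends with Sunday 2010-10-31.
November 2010 ends with Sunday 2010-11-28.

2010-11-28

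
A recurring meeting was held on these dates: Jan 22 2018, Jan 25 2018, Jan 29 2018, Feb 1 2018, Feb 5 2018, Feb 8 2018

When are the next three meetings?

Gaps: 3, 4, 3, 4, 3 days — not constant, but cyclic with period 2.
The events fall on every Monday and Thursday.
The following Monday is Feb 12 2018.
The following Thursday is Feb 15 2018.
Next Monday: Feb 19 2018.

Feb 12 2018, Feb 15 2018, Feb 19 2018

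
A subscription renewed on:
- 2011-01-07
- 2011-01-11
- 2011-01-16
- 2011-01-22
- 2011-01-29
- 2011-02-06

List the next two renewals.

The spacing grows by 1 each time: 4, 5, 6, 7, 8 days.
Next gap: 9 days. 2011-02-06 + 9 days = 2011-02-15.
Next gap: 10 days. 2011-02-15 + 10 days = 2011-02-25.

2011-02-15, 2011-02-25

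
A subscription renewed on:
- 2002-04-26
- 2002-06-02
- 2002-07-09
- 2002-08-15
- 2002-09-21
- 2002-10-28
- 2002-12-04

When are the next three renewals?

2003-01-10, 2003-02-16, 2003-03-25

Gaps between consecutive events: 37, 37, 37, 37, 37, 37 days — a constant 37-day interval.
2002-12-04 + 37 days = 2003-01-10.
2003-01-10 + 37 days = 2003-02-16.
2003-02-16 + 37 days = 2003-03-25.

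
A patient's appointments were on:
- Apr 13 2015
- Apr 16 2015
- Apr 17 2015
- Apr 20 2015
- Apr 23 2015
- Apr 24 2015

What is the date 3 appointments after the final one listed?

May 1 2015

Every event lands on a Monday or Thursday or Friday (gaps cycle 3, 1, 3, 3, 1).
So the schedule is: every Monday, Thursday and Friday.
Next Monday: Apr 27 2015.
The following Thursday is Apr 30 2015.
Next Friday: May 1 2015.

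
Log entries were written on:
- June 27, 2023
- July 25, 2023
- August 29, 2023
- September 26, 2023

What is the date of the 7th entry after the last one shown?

April 30, 2024

All Tuesdays; the gaps (28, 35, 28) vary with month length.
This is the last Tuesday of each month.
Last Tuesday of October 2023: October 31, 2023.
November 2023 ends with Tuesday November 28, 2023.
December 2023 ends with Tuesday December 26, 2023.
Last Tuesday of January 2024: January 30, 2024.
Last Tuesday of February 2024: February 27, 2024.
March 2024 ends with Tuesday March 26, 2024.
April 2024 ends with Tuesday April 30, 2024.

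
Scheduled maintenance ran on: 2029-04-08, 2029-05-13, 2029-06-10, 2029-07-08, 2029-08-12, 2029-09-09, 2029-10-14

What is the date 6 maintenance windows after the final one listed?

2030-04-14

Gaps: 35, 28, 28, 35, 28, 35 days — a mix of 28 and 35. Every date is a Sunday.
Each is the 2nd Sunday of its month.
2nd Sunday of November 2029: 2029-11-11.
2nd Sunday of December 2029: 2029-12-09.
2nd Sunday of January 2030: 2030-01-13.
2nd Sunday of February 2030: 2030-02-10.
2nd Sunday of March 2030: 2030-03-10.
2nd Sunday of April 2030: 2030-04-14.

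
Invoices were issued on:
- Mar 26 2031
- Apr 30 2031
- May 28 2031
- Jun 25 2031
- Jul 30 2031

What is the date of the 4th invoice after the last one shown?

Nov 26 2031

These are Wednesdays with 35, 28, 28, 35-day gaps.
Each is the final Wednesday of its month — Apr 30 2031 is past the 28th, so '4th Wednesday' doesn't fit.
August 2031 ends with Wednesday Aug 27 2031.
September 2031 ends with Wednesday Sep 24 2031.
October 2031 ends with Wednesday Oct 29 2031.
Last Wednesday of November 2031: Nov 26 2031.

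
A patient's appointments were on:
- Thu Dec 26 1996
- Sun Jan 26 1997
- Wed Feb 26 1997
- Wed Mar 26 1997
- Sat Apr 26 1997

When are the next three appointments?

Each date is the 26th; the gaps (31, 31, 28, 31) track the month lengths.
The rule is the 26th of each month.
May 1997: Mon May 26 1997.
June 1997: Thu Jun 26 1997.
Next: July 1997 → Sat Jul 26 1997.

Mon May 26 1997, Thu Jun 26 1997, Sat Jul 26 1997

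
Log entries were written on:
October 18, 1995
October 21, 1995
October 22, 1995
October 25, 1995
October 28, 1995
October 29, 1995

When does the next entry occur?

November 1, 1995

Every event lands on a Wednesday or Saturday or Sunday (gaps cycle 3, 1, 3, 3, 1).
So the schedule is: every Wednesday, Saturday and Sunday.
The following Wednesday is November 1, 1995.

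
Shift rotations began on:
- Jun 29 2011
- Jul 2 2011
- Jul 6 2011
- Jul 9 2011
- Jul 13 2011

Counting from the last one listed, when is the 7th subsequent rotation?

The gap pattern 3, 4, 3, 4 repeats every 2 events.
These are the Wednesdays and Saturdays of each week.
Next Saturday: Jul 16 2011.
Next Wednesday: Jul 20 2011.
Next Saturday: Jul 23 2011.
The following Wednesday is Jul 27 2011.
Next Saturday: Jul 30 2011.
Next Wednesday: Aug 3 2011.
Next Saturday: Aug 6 2011.

Aug 6 2011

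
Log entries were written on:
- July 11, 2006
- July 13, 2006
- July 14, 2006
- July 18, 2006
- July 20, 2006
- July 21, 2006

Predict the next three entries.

The gap pattern 2, 1, 4, 2, 1 repeats every 3 events.
These are the Tuesdays, Thursdays and Fridays of each week.
Next Tuesday: July 25, 2006.
The following Thursday is July 27, 2006.
Next Friday: July 28, 2006.

July 25, 2006; July 27, 2006; July 28, 2006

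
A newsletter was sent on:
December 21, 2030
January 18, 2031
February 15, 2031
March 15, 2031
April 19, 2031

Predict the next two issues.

Gaps: 28, 28, 28, 35 days — a mix of 28 and 35. Every date is a Saturday.
Each is the 3rd Saturday of its month.
3rd Saturday of May 2031: May 17, 2031.
June 2031 — 3rd Saturday is June 21, 2031.

May 17, 2031; June 21, 2031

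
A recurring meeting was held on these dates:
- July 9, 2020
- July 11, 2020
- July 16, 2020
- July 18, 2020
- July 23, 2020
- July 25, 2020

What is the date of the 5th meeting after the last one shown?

The gap pattern 2, 5, 2, 5, 2 repeats every 2 events.
These are the Thursdays and Saturdays of each week.
The following Thursday is July 30, 2020.
The following Saturday is August 1, 2020.
Next Thursday: August 6, 2020.
The following Saturday is August 8, 2020.
Next Thursday: August 13, 2020.

August 13, 2020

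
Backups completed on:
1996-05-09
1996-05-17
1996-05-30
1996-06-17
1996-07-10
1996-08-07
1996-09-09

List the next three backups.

Gaps: 8, 13, 18, 23, 28, 33 days — each gap is 5 larger than the previous one.
Next gap: 38 days. 1996-09-09 + 38 days = 1996-10-17.
Next gap: 43 days. 1996-10-17 + 43 days = 1996-11-29.
Next gap: 48 days. 1996-11-29 + 48 days = 1997-01-16.

1996-10-17, 1996-11-29, 1997-01-16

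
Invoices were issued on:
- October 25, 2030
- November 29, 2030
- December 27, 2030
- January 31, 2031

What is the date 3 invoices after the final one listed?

April 25, 2031

These are Fridays with 35, 28, 35-day gaps.
Each is the final Friday of its month — November 29, 2030 is past the 28th, so '4th Friday' doesn't fit.
February 2031 ends with Friday February 28, 2031.
Last Friday of March 2031: March 28, 2031.
Last Friday of April 2031: April 25, 2031.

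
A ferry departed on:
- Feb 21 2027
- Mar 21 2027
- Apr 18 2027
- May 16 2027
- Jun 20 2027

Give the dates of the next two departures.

All dates are Sundays, 28, 28, 28, 35 days apart.
Specifically, the 3rd Sunday of each month.
July 2027 — 3rd Sunday is Jul 18 2027.
3rd Sunday of August 2027: Aug 15 2027.

Jul 18 2027, Aug 15 2027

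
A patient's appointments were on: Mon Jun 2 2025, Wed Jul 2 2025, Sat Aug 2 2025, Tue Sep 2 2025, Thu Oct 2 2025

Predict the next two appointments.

Sun Nov 2 2025, Tue Dec 2 2025

Each date is the 2nd; the gaps (30, 31, 31, 30) track the month lengths.
The rule is the 2nd of each month.
November 2025: Sun Nov 2 2025.
Next: December 2025 → Tue Dec 2 2025.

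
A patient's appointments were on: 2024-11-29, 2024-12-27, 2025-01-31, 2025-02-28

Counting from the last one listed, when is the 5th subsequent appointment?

Every date is a Friday; gaps 28, 35, 28 days.
Each is the last Friday of its month (at least one falls on the 29th or later, ruling out '4th Friday').
March 2025 ends with Friday 2025-03-28.
Last Friday of April 2025: 2025-04-25.
May 2025 ends with Friday 2025-05-30.
June 2025 ends with Friday 2025-06-27.
July 2025 ends with Friday 2025-07-25.

2025-07-25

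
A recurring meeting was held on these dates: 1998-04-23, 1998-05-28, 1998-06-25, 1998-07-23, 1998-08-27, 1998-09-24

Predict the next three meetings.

All dates are Thursdays, 35, 28, 28, 35, 28 days apart.
Specifically, the 4th Thursday of each month.
October 1998 — 4th Thursday is 1998-10-22.
November 1998 — 4th Thursday is 1998-11-26.
4th Thursday of December 1998: 1998-12-24.

1998-10-22, 1998-11-26, 1998-12-24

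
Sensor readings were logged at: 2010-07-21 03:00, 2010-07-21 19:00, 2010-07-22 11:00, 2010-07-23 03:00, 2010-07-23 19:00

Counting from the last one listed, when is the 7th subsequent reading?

2010-07-28 11:00

The interval is a steady 16 hours (16, 16, 16, 16).
2010-07-23 19:00 + 16 h = 2010-07-24 11:00.
2010-07-24 11:00 + 16 h = 2010-07-25 03:00.
2010-07-25 03:00 + 16 h = 2010-07-25 19:00.
2010-07-25 19:00 + 16 h = 2010-07-26 11:00.
2010-07-26 11:00 + 16 h = 2010-07-27 03:00.
2010-07-27 03:00 + 16 h = 2010-07-27 19:00.
2010-07-27 19:00 + 16 h = 2010-07-28 11:00.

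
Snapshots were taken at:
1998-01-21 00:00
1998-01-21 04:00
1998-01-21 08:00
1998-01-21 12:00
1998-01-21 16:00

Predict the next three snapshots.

Spacing: 4, 4, 4, 4 h — constant 4 h.
1998-01-21 16:00 + 4 h = 1998-01-21 20:00.
1998-01-21 20:00 + 4 h = 1998-01-22 00:00.
1998-01-22 00:00 + 4 h = 1998-01-22 04:00.

1998-01-21 20:00, 1998-01-22 00:00, 1998-01-22 04:00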